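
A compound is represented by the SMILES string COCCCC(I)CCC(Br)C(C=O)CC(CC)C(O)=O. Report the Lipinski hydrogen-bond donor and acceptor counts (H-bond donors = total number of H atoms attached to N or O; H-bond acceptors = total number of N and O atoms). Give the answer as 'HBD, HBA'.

Donors: find every N or O and count the H atoms it carries.
  atom 2 (O): bond orders sum to 2 → 0 H
  atom 14 (O): bond orders sum to 2 → 0 H
  atom 20 (O): bond orders sum to 1 → 1 H
  atom 21 (O): bond orders sum to 2 → 0 H
Lipinski HBD = 1.
Acceptors: N atoms = 0, O atoms = 4 → HBA = 4.

1, 4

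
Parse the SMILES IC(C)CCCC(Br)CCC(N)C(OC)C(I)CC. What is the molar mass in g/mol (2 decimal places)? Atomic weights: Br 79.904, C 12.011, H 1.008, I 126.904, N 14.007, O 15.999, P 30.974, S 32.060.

560.10 g/mol

First, the molecular formula is C14H28BrI2NO (counting implicit H from valence).
  Br: 1 × 79.904 = 79.904
  C: 14 × 12.011 = 168.154
  H: 28 × 1.008 = 28.224
  I: 2 × 126.904 = 253.808
  N: 1 × 14.007 = 14.007
  O: 1 × 15.999 = 15.999
Sum: 1×79.904 + 14×12.011 + 28×1.008 + 2×126.904 + 1×14.007 + 1×15.999 = 560.096 → 560.10 g/mol.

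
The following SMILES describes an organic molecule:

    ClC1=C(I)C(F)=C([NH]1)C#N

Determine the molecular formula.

Walk through each heavy atom and fill implicit hydrogens from standard valence (C 4, N 3, O 2, S 2, halogen 1):
  atom 1: Cl (halogen, monovalent) → 0 H
  atom 2: C, bond orders sum to 4 (valence 4) → 0 H
  atom 3: C, bond orders sum to 4 (valence 4) → 0 H
  atom 4: I (halogen, monovalent) → 0 H
  atom 5: C, bond orders sum to 4 (valence 4) → 0 H
  atom 6: F (halogen, monovalent) → 0 H
  atom 7: C, bond orders sum to 4 (valence 4) → 0 H
  atom 8: N with explicit H count 1
  atom 9: C, bond orders sum to 4 (valence 4) → 0 H
  atom 10: N, bond orders sum to 3 (valence 3) → 0 H
Totals → C:5, H:1, Cl:1, F:1, I:1, N:2.
In Hill order: C5HClFIN2.

C5HClFIN2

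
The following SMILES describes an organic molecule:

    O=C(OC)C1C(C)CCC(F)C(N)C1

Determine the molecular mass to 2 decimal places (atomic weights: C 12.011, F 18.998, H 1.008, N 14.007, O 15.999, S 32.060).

First, the molecular formula is C10H18FNO2 (counting implicit H from valence).
  C: 10 × 12.011 = 120.110
  F: 1 × 18.998 = 18.998
  H: 18 × 1.008 = 18.144
  N: 1 × 14.007 = 14.007
  O: 2 × 15.999 = 31.998
Sum: 10×12.011 + 1×18.998 + 18×1.008 + 1×14.007 + 2×15.999 = 203.257 → 203.26 g/mol.

203.26 g/mol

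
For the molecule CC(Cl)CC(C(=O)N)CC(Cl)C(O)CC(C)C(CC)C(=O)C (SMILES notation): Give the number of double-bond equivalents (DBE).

Molecular formula: C16H29Cl2NO3.
DoU = (2C + 2 + N − H − X) / 2, where X is the halogen count and O/S are ignored.
    = (2·16 + 2 + 1 − 29 − 2) / 2 = 4 / 2 = 2.

2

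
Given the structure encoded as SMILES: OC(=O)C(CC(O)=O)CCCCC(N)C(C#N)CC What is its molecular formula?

C13H22N2O4

Walk through each heavy atom and fill implicit hydrogens from standard valence (C 4, N 3, O 2, S 2, halogen 1):
  atom 1: O, bond orders sum to 1 (valence 2) → 1 H
  atom 2: C, bond orders sum to 4 (valence 4) → 0 H
  atom 3: O, bond orders sum to 2 (valence 2) → 0 H
  atom 4: C, bond orders sum to 3 (valence 4) → 1 H
  atom 5: C, bond orders sum to 2 (valence 4) → 2 H
  atom 6: C, bond orders sum to 4 (valence 4) → 0 H
  atom 7: O, bond orders sum to 1 (valence 2) → 1 H
  atom 8: O, bond orders sum to 2 (valence 2) → 0 H
  atom 9: C, bond orders sum to 2 (valence 4) → 2 H
  atom 10: C, bond orders sum to 2 (valence 4) → 2 H
  atom 11: C, bond orders sum to 2 (valence 4) → 2 H
  atom 12: C, bond orders sum to 2 (valence 4) → 2 H
  atom 13: C, bond orders sum to 3 (valence 4) → 1 H
  atom 14: N, bond orders sum to 1 (valence 3) → 2 H
  atom 15: C, bond orders sum to 3 (valence 4) → 1 H
  atom 16: C, bond orders sum to 4 (valence 4) → 0 H
  atom 17: N, bond orders sum to 3 (valence 3) → 0 H
  atom 18: C, bond orders sum to 2 (valence 4) → 2 H
  atom 19: C, bond orders sum to 1 (valence 4) → 3 H
Totals → C:13, H:22, N:2, O:4.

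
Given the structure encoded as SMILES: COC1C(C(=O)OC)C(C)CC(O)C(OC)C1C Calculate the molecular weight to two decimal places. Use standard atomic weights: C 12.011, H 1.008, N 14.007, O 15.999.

260.33 g/mol

First, the molecular formula is C13H24O5 (counting implicit H from valence).
  C: 13 × 12.011 = 156.143
  H: 24 × 1.008 = 24.192
  O: 5 × 15.999 = 79.995
Sum: 13×12.011 + 24×1.008 + 5×15.999 = 260.330 → 260.33 g/mol.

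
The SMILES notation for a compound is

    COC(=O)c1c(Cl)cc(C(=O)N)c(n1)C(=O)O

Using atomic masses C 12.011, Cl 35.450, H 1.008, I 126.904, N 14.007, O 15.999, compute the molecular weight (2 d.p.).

258.61 g/mol

First, the molecular formula is C9H7ClN2O5 (counting implicit H from valence).
  C: 9 × 12.011 = 108.099
  Cl: 1 × 35.450 = 35.450
  H: 7 × 1.008 = 7.056
  N: 2 × 14.007 = 28.014
  O: 5 × 15.999 = 79.995
Sum: 9×12.011 + 1×35.450 + 7×1.008 + 2×14.007 + 5×15.999 = 258.614 → 258.61 g/mol.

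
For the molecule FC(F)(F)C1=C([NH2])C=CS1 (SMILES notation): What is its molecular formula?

C5H4F3NS

Walk through each heavy atom and fill implicit hydrogens from standard valence (C 4, N 3, O 2, S 2, halogen 1):
  atom 1: F (halogen, monovalent) → 0 H
  atom 2: C, bond orders sum to 4 (valence 4) → 0 H
  atom 3: F (halogen, monovalent) → 0 H
  atom 4: F (halogen, monovalent) → 0 H
  atom 5: C, bond orders sum to 4 (valence 4) → 0 H
  atom 6: C, bond orders sum to 4 (valence 4) → 0 H
  atom 7: N with explicit H count 2
  atom 8: C, bond orders sum to 3 (valence 4) → 1 H
  atom 9: C, bond orders sum to 3 (valence 4) → 1 H
  atom 10: S, bond orders sum to 2 (valence 2) → 0 H
Totals → C:5, H:4, F:3, N:1, S:1.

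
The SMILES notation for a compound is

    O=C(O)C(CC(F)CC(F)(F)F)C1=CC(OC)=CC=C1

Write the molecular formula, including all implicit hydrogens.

Walk through each heavy atom and fill implicit hydrogens from standard valence (C 4, N 3, O 2, S 2, halogen 1):
  atom 1: O, bond orders sum to 2 (valence 2) → 0 H
  atom 2: C, bond orders sum to 4 (valence 4) → 0 H
  atom 3: O, bond orders sum to 1 (valence 2) → 1 H
  atom 4: C, bond orders sum to 3 (valence 4) → 1 H
  atom 5: C, bond orders sum to 2 (valence 4) → 2 H
  atom 6: C, bond orders sum to 3 (valence 4) → 1 H
  atom 7: F (halogen, monovalent) → 0 H
  atom 8: C, bond orders sum to 2 (valence 4) → 2 H
  atom 9: C, bond orders sum to 4 (valence 4) → 0 H
  atom 10: F (halogen, monovalent) → 0 H
  atom 11: F (halogen, monovalent) → 0 H
  atom 12: F (halogen, monovalent) → 0 H
  atom 13: C, bond orders sum to 4 (valence 4) → 0 H
  atom 14: C, bond orders sum to 3 (valence 4) → 1 H
  atom 15: C, bond orders sum to 4 (valence 4) → 0 H
  atom 16: O, bond orders sum to 2 (valence 2) → 0 H
  atom 17: C, bond orders sum to 1 (valence 4) → 3 H
  atom 18: C, bond orders sum to 3 (valence 4) → 1 H
  atom 19: C, bond orders sum to 3 (valence 4) → 1 H
  atom 20: C, bond orders sum to 3 (valence 4) → 1 H
Totals → C:13, H:14, F:4, O:3.

C13H14F4O3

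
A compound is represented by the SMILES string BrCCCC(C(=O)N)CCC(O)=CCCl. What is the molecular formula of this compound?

Walk through each heavy atom and fill implicit hydrogens from standard valence (C 4, N 3, O 2, S 2, halogen 1):
  atom 1: Br (halogen, monovalent) → 0 H
  atom 2: C, bond orders sum to 2 (valence 4) → 2 H
  atom 3: C, bond orders sum to 2 (valence 4) → 2 H
  atom 4: C, bond orders sum to 2 (valence 4) → 2 H
  atom 5: C, bond orders sum to 3 (valence 4) → 1 H
  atom 6: C, bond orders sum to 4 (valence 4) → 0 H
  atom 7: O, bond orders sum to 2 (valence 2) → 0 H
  atom 8: N, bond orders sum to 1 (valence 3) → 2 H
  atom 9: C, bond orders sum to 2 (valence 4) → 2 H
  atom 10: C, bond orders sum to 2 (valence 4) → 2 H
  atom 11: C, bond orders sum to 4 (valence 4) → 0 H
  atom 12: O, bond orders sum to 1 (valence 2) → 1 H
  atom 13: C, bond orders sum to 3 (valence 4) → 1 H
  atom 14: C, bond orders sum to 2 (valence 4) → 2 H
  atom 15: Cl (halogen, monovalent) → 0 H
Totals → C:10, H:17, Br:1, Cl:1, N:1, O:2.

C10H17BrClNO2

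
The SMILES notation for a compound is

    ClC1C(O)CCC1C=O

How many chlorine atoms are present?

1

Scan the SMILES for Cl atoms (remember two-letter symbols like Cl and Br are single atoms).
Chlorine count: 1.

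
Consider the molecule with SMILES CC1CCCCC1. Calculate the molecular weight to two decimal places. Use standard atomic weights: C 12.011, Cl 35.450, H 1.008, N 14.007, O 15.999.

98.19 g/mol

First, the molecular formula is C7H14 (counting implicit H from valence).
  C: 7 × 12.011 = 84.077
  H: 14 × 1.008 = 14.112
Sum: 7×12.011 + 14×1.008 = 98.189 → 98.19 g/mol.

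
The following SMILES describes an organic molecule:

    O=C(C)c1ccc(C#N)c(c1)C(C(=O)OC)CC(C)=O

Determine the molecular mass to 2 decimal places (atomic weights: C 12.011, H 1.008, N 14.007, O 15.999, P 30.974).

273.29 g/mol

First, the molecular formula is C15H15NO4 (counting implicit H from valence).
  C: 15 × 12.011 = 180.165
  H: 15 × 1.008 = 15.120
  N: 1 × 14.007 = 14.007
  O: 4 × 15.999 = 63.996
Sum: 15×12.011 + 15×1.008 + 1×14.007 + 4×15.999 = 273.288 → 273.29 g/mol.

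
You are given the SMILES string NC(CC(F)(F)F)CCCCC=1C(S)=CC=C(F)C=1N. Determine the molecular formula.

Walk through each heavy atom and fill implicit hydrogens from standard valence (C 4, N 3, O 2, S 2, halogen 1):
  atom 1: N, bond orders sum to 1 (valence 3) → 2 H
  atom 2: C, bond orders sum to 3 (valence 4) → 1 H
  atom 3: C, bond orders sum to 2 (valence 4) → 2 H
  atom 4: C, bond orders sum to 4 (valence 4) → 0 H
  atom 5: F (halogen, monovalent) → 0 H
  atom 6: F (halogen, monovalent) → 0 H
  atom 7: F (halogen, monovalent) → 0 H
  atom 8: C, bond orders sum to 2 (valence 4) → 2 H
  atom 9: C, bond orders sum to 2 (valence 4) → 2 H
  atom 10: C, bond orders sum to 2 (valence 4) → 2 H
  atom 11: C, bond orders sum to 2 (valence 4) → 2 H
  atom 12: C, bond orders sum to 4 (valence 4) → 0 H
  atom 13: C, bond orders sum to 4 (valence 4) → 0 H
  atom 14: S, bond orders sum to 1 (valence 2) → 1 H
  atom 15: C, bond orders sum to 3 (valence 4) → 1 H
  atom 16: C, bond orders sum to 3 (valence 4) → 1 H
  atom 17: C, bond orders sum to 4 (valence 4) → 0 H
  atom 18: F (halogen, monovalent) → 0 H
  atom 19: C, bond orders sum to 4 (valence 4) → 0 H
  atom 20: N, bond orders sum to 1 (valence 3) → 2 H
Totals → C:13, H:18, F:4, N:2, S:1.
In Hill order: C13H18F4N2S.

C13H18F4N2S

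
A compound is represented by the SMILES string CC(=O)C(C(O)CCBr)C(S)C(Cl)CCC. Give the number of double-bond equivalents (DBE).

1

Molecular formula: C11H20BrClO2S.
DoU = (2C + 2 + N − H − X) / 2, where X is the halogen count and O/S are ignored.
    = (2·11 + 2 + 0 − 20 − 2) / 2 = 2 / 2 = 1.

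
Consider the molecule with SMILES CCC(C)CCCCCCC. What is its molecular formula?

Walk through each heavy atom and fill implicit hydrogens from standard valence (C 4, N 3, O 2, S 2, halogen 1):
  atom 1: C, bond orders sum to 1 (valence 4) → 3 H
  atom 2: C, bond orders sum to 2 (valence 4) → 2 H
  atom 3: C, bond orders sum to 3 (valence 4) → 1 H
  atom 4: C, bond orders sum to 1 (valence 4) → 3 H
  atom 5: C, bond orders sum to 2 (valence 4) → 2 H
  atom 6: C, bond orders sum to 2 (valence 4) → 2 H
  atom 7: C, bond orders sum to 2 (valence 4) → 2 H
  atom 8: C, bond orders sum to 2 (valence 4) → 2 H
  atom 9: C, bond orders sum to 2 (valence 4) → 2 H
  atom 10: C, bond orders sum to 2 (valence 4) → 2 H
  atom 11: C, bond orders sum to 1 (valence 4) → 3 H
Totals → C:11, H:24.

C11H24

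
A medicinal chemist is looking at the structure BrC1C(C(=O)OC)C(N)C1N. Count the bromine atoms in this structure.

1

Scan the SMILES for Br atoms (remember two-letter symbols like Cl and Br are single atoms).
Bromine count: 1.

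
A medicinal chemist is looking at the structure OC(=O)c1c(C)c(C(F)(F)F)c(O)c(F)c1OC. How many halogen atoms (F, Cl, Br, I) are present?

Halogen atoms appear at heavy-atom positions 9, 10, 11, 15 (4×F).
Other groups present: 1 carboxylic acid, 1 ether, 1 hydroxyl.
Halogen count: 4.

4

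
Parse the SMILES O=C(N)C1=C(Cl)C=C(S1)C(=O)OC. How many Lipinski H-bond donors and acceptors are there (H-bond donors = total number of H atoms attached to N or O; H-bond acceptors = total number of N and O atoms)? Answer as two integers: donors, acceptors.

Donors: find every N or O and count the H atoms it carries.
  atom 1 (O): bond orders sum to 2 → 0 H
  atom 3 (N): bond orders sum to 1 → 2 H
  atom 11 (O): bond orders sum to 2 → 0 H
  atom 12 (O): bond orders sum to 2 → 0 H
Lipinski HBD = 2.
Acceptors: N atoms = 1, O atoms = 3 → HBA = 4.

2, 4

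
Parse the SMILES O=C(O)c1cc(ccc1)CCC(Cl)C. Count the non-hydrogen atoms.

14

Every atom symbol written in the SMILES (organic subset) is one heavy atom; implicit H are not written.
Heavy atoms by element → C:11, Cl:1, O:2.
Total: 14.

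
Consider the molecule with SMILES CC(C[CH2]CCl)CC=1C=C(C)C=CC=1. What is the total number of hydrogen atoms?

19

Walk through each heavy atom and fill implicit hydrogens from standard valence (C 4, N 3, O 2, S 2, halogen 1):
  atom 1: C, bond orders sum to 1 (valence 4) → 3 H
  atom 2: C, bond orders sum to 3 (valence 4) → 1 H
  atom 3: C, bond orders sum to 2 (valence 4) → 2 H
  atom 4: C with explicit H count 2
  atom 5: C, bond orders sum to 2 (valence 4) → 2 H
  atom 6: Cl (halogen, monovalent) → 0 H
  atom 7: C, bond orders sum to 2 (valence 4) → 2 H
  atom 8: C, bond orders sum to 4 (valence 4) → 0 H
  atom 9: C, bond orders sum to 3 (valence 4) → 1 H
  atom 10: C, bond orders sum to 4 (valence 4) → 0 H
  atom 11: C, bond orders sum to 1 (valence 4) → 3 H
  atom 12: C, bond orders sum to 3 (valence 4) → 1 H
  atom 13: C, bond orders sum to 3 (valence 4) → 1 H
  atom 14: C, bond orders sum to 3 (valence 4) → 1 H
Total hydrogens: 19.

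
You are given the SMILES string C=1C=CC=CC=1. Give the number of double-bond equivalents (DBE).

Degree of unsaturation = (number of rings) + (number of π bonds).
Ring closures in the SMILES: 1.
π bonds: 3 double bonds (each 1 DoU) → 3 DoU from unsaturation.
Total DoU = 1 + 3 = 4.

4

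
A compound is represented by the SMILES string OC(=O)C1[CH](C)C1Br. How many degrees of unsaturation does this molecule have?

Degree of unsaturation = (number of rings) + (number of π bonds).
Ring closures in the SMILES: 1.
π bonds: 1 double bond (each 1 DoU) → 1 DoU from unsaturation.
Total DoU = 1 + 1 = 2.

2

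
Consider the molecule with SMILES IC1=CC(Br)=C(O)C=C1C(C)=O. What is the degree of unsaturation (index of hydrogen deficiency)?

5

Molecular formula: C8H6BrIO2.
DoU = (2C + 2 + N − H − X) / 2, where X is the halogen count and O/S are ignored.
    = (2·8 + 2 + 0 − 6 − 2) / 2 = 10 / 2 = 5.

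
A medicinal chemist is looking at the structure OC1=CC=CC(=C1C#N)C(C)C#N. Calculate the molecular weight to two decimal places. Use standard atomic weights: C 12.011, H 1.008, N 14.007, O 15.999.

172.19 g/mol

First, the molecular formula is C10H8N2O (counting implicit H from valence).
  C: 10 × 12.011 = 120.110
  H: 8 × 1.008 = 8.064
  N: 2 × 14.007 = 28.014
  O: 1 × 15.999 = 15.999
Sum: 10×12.011 + 8×1.008 + 2×14.007 + 1×15.999 = 172.187 → 172.19 g/mol.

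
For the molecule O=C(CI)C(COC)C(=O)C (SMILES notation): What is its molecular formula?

Walk through each heavy atom and fill implicit hydrogens from standard valence (C 4, N 3, O 2, S 2, halogen 1):
  atom 1: O, bond orders sum to 2 (valence 2) → 0 H
  atom 2: C, bond orders sum to 4 (valence 4) → 0 H
  atom 3: C, bond orders sum to 2 (valence 4) → 2 H
  atom 4: I (halogen, monovalent) → 0 H
  atom 5: C, bond orders sum to 3 (valence 4) → 1 H
  atom 6: C, bond orders sum to 2 (valence 4) → 2 H
  atom 7: O, bond orders sum to 2 (valence 2) → 0 H
  atom 8: C, bond orders sum to 1 (valence 4) → 3 H
  atom 9: C, bond orders sum to 4 (valence 4) → 0 H
  atom 10: O, bond orders sum to 2 (valence 2) → 0 H
  atom 11: C, bond orders sum to 1 (valence 4) → 3 H
Totals → C:7, H:11, I:1, O:3.

C7H11IO3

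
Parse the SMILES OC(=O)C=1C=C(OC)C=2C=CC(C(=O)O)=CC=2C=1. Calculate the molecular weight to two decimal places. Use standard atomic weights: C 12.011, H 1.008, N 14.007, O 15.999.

First, the molecular formula is C13H10O5 (counting implicit H from valence).
  C: 13 × 12.011 = 156.143
  H: 10 × 1.008 = 10.080
  O: 5 × 15.999 = 79.995
Sum: 13×12.011 + 10×1.008 + 5×15.999 = 246.218 → 246.22 g/mol.

246.22 g/mol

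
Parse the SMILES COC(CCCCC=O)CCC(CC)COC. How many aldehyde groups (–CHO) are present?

The aldehyde motif appears at heavy-atom position 8 in the SMILES.
Other groups present: 2 ether.
Aldehyde count: 1.

1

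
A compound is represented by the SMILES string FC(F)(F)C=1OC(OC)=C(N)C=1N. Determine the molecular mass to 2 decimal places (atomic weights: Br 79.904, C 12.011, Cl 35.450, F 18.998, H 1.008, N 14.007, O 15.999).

196.13 g/mol

First, the molecular formula is C6H7F3N2O2 (counting implicit H from valence).
  C: 6 × 12.011 = 72.066
  F: 3 × 18.998 = 56.994
  H: 7 × 1.008 = 7.056
  N: 2 × 14.007 = 28.014
  O: 2 × 15.999 = 31.998
Sum: 6×12.011 + 3×18.998 + 7×1.008 + 2×14.007 + 2×15.999 = 196.128 → 196.13 g/mol.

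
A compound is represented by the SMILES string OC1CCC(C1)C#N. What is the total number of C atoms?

6

Count every carbon token in the SMILES (each C, including those in ring-closure positions and inside branches).
Carbon count: 6.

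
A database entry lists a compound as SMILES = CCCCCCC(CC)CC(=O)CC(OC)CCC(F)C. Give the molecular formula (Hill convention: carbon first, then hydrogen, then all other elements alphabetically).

Walk through each heavy atom and fill implicit hydrogens from standard valence (C 4, N 3, O 2, S 2, halogen 1):
  atom 1: C, bond orders sum to 1 (valence 4) → 3 H
  atom 2: C, bond orders sum to 2 (valence 4) → 2 H
  atom 3: C, bond orders sum to 2 (valence 4) → 2 H
  atom 4: C, bond orders sum to 2 (valence 4) → 2 H
  atom 5: C, bond orders sum to 2 (valence 4) → 2 H
  atom 6: C, bond orders sum to 2 (valence 4) → 2 H
  atom 7: C, bond orders sum to 3 (valence 4) → 1 H
  atom 8: C, bond orders sum to 2 (valence 4) → 2 H
  atom 9: C, bond orders sum to 1 (valence 4) → 3 H
  atom 10: C, bond orders sum to 2 (valence 4) → 2 H
  atom 11: C, bond orders sum to 4 (valence 4) → 0 H
  atom 12: O, bond orders sum to 2 (valence 2) → 0 H
  atom 13: C, bond orders sum to 2 (valence 4) → 2 H
  atom 14: C, bond orders sum to 3 (valence 4) → 1 H
  atom 15: O, bond orders sum to 2 (valence 2) → 0 H
  atom 16: C, bond orders sum to 1 (valence 4) → 3 H
  atom 17: C, bond orders sum to 2 (valence 4) → 2 H
  atom 18: C, bond orders sum to 2 (valence 4) → 2 H
  atom 19: C, bond orders sum to 3 (valence 4) → 1 H
  atom 20: F (halogen, monovalent) → 0 H
  atom 21: C, bond orders sum to 1 (valence 4) → 3 H
Totals → C:18, H:35, F:1, O:2.
In Hill order: C18H35FO2.

C18H35FO2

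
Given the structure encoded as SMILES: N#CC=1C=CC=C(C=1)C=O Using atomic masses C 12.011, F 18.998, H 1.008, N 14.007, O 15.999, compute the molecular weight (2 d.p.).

131.13 g/mol

First, the molecular formula is C8H5NO (counting implicit H from valence).
  C: 8 × 12.011 = 96.088
  H: 5 × 1.008 = 5.040
  N: 1 × 14.007 = 14.007
  O: 1 × 15.999 = 15.999
Sum: 8×12.011 + 5×1.008 + 1×14.007 + 1×15.999 = 131.134 → 131.13 g/mol.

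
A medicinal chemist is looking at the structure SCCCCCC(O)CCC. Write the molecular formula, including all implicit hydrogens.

C9H20OS

Walk through each heavy atom and fill implicit hydrogens from standard valence (C 4, N 3, O 2, S 2, halogen 1):
  atom 1: S, bond orders sum to 1 (valence 2) → 1 H
  atom 2: C, bond orders sum to 2 (valence 4) → 2 H
  atom 3: C, bond orders sum to 2 (valence 4) → 2 H
  atom 4: C, bond orders sum to 2 (valence 4) → 2 H
  atom 5: C, bond orders sum to 2 (valence 4) → 2 H
  atom 6: C, bond orders sum to 2 (valence 4) → 2 H
  atom 7: C, bond orders sum to 3 (valence 4) → 1 H
  atom 8: O, bond orders sum to 1 (valence 2) → 1 H
  atom 9: C, bond orders sum to 2 (valence 4) → 2 H
  atom 10: C, bond orders sum to 2 (valence 4) → 2 H
  atom 11: C, bond orders sum to 1 (valence 4) → 3 H
Totals → C:9, H:20, O:1, S:1.
In Hill order: C9H20OS.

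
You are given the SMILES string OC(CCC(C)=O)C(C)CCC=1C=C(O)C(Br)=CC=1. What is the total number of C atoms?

15

Count every carbon token in the SMILES (each C, including those in ring-closure positions and inside branches).
Carbon count: 15.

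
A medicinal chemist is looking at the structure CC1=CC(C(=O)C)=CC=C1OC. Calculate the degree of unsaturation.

Molecular formula: C10H12O2.
DoU = (2C + 2 + N − H − X) / 2, where X is the halogen count and O/S are ignored.
    = (2·10 + 2 + 0 − 12 − 0) / 2 = 10 / 2 = 5.

5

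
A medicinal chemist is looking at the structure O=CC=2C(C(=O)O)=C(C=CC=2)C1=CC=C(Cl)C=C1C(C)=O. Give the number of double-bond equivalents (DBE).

11

Degree of unsaturation = (number of rings) + (number of π bonds).
Ring closures in the SMILES: 2.
π bonds: 9 double bonds (each 1 DoU) → 9 DoU from unsaturation.
Total DoU = 2 + 9 = 11.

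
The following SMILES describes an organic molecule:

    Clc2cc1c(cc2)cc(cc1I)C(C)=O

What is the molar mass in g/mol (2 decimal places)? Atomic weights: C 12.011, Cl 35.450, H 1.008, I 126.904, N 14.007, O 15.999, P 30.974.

First, the molecular formula is C12H8ClIO (counting implicit H from valence).
  C: 12 × 12.011 = 144.132
  Cl: 1 × 35.450 = 35.450
  H: 8 × 1.008 = 8.064
  I: 1 × 126.904 = 126.904
  O: 1 × 15.999 = 15.999
Sum: 12×12.011 + 1×35.450 + 8×1.008 + 1×126.904 + 1×15.999 = 330.549 → 330.55 g/mol.

330.55 g/mol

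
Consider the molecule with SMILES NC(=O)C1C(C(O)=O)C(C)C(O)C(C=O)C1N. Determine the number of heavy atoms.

17

Every atom symbol written in the SMILES (organic subset) is one heavy atom; implicit H are not written.
Heavy atoms by element → C:10, N:2, O:5.
Total: 17.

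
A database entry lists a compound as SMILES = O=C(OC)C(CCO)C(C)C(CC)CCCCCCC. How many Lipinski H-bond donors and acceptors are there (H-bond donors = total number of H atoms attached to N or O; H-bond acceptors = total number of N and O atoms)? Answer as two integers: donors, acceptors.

1, 3

Donors: find every N or O and count the H atoms it carries.
  atom 1 (O): bond orders sum to 2 → 0 H
  atom 3 (O): bond orders sum to 2 → 0 H
  atom 8 (O): bond orders sum to 1 → 1 H
Lipinski HBD = 1.
Acceptors: N atoms = 0, O atoms = 3 → HBA = 3.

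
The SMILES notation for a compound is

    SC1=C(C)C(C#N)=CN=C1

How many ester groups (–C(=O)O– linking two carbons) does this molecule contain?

Scan the SMILES for the ester motif — none present.
Groups that are present: 1 nitrile, 1 thiol.

0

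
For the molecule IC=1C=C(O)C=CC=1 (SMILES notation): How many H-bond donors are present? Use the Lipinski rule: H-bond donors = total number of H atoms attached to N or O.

1

Donors: find every N or O and count the H atoms it carries.
  atom 5 (O): bond orders sum to 1 → 1 H
Lipinski HBD = 1.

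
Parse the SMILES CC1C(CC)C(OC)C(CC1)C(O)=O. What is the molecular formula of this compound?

Walk through each heavy atom and fill implicit hydrogens from standard valence (C 4, N 3, O 2, S 2, halogen 1):
  atom 1: C, bond orders sum to 1 (valence 4) → 3 H
  atom 2: C, bond orders sum to 3 (valence 4) → 1 H
  atom 3: C, bond orders sum to 3 (valence 4) → 1 H
  atom 4: C, bond orders sum to 2 (valence 4) → 2 H
  atom 5: C, bond orders sum to 1 (valence 4) → 3 H
  atom 6: C, bond orders sum to 3 (valence 4) → 1 H
  atom 7: O, bond orders sum to 2 (valence 2) → 0 H
  atom 8: C, bond orders sum to 1 (valence 4) → 3 H
  atom 9: C, bond orders sum to 3 (valence 4) → 1 H
  atom 10: C, bond orders sum to 2 (valence 4) → 2 H
  atom 11: C, bond orders sum to 2 (valence 4) → 2 H
  atom 12: C, bond orders sum to 4 (valence 4) → 0 H
  atom 13: O, bond orders sum to 1 (valence 2) → 1 H
  atom 14: O, bond orders sum to 2 (valence 2) → 0 H
Totals → C:11, H:20, O:3.

C11H20O3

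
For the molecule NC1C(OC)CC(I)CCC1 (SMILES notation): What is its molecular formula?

C8H16INO

Walk through each heavy atom and fill implicit hydrogens from standard valence (C 4, N 3, O 2, S 2, halogen 1):
  atom 1: N, bond orders sum to 1 (valence 3) → 2 H
  atom 2: C, bond orders sum to 3 (valence 4) → 1 H
  atom 3: C, bond orders sum to 3 (valence 4) → 1 H
  atom 4: O, bond orders sum to 2 (valence 2) → 0 H
  atom 5: C, bond orders sum to 1 (valence 4) → 3 H
  atom 6: C, bond orders sum to 2 (valence 4) → 2 H
  atom 7: C, bond orders sum to 3 (valence 4) → 1 H
  atom 8: I (halogen, monovalent) → 0 H
  atom 9: C, bond orders sum to 2 (valence 4) → 2 H
  atom 10: C, bond orders sum to 2 (valence 4) → 2 H
  atom 11: C, bond orders sum to 2 (valence 4) → 2 H
Totals → C:8, H:16, I:1, N:1, O:1.
In Hill order: C8H16INO.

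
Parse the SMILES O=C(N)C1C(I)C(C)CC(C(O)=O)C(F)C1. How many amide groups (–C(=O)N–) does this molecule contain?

1

The amide motif appears at heavy-atom position 2 in the SMILES.
Other groups present: 1 carboxylic acid.
Amide count: 1.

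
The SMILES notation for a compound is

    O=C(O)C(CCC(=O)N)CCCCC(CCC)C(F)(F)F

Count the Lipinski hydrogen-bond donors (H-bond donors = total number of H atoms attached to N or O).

3

Donors: find every N or O and count the H atoms it carries.
  atom 1 (O): bond orders sum to 2 → 0 H
  atom 3 (O): bond orders sum to 1 → 1 H
  atom 8 (O): bond orders sum to 2 → 0 H
  atom 9 (N): bond orders sum to 1 → 2 H
Lipinski HBD = 3.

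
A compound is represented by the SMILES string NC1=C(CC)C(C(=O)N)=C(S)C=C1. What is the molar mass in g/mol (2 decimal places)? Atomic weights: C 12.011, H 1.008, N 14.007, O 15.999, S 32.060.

196.27 g/mol

First, the molecular formula is C9H12N2OS (counting implicit H from valence).
  C: 9 × 12.011 = 108.099
  H: 12 × 1.008 = 12.096
  N: 2 × 14.007 = 28.014
  O: 1 × 15.999 = 15.999
  S: 1 × 32.060 = 32.060
Sum: 9×12.011 + 12×1.008 + 2×14.007 + 1×15.999 + 1×32.060 = 196.268 → 196.27 g/mol.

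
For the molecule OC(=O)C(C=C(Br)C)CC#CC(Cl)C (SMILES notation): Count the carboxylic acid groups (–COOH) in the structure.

The carboxylic acid motif appears at heavy-atom position 2 in the SMILES.
Other groups present: 1 alkene, 1 alkyne.
Carboxylic acid count: 1.

1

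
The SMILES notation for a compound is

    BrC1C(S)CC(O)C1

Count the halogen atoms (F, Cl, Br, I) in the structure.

1

Halogen atoms appear at heavy-atom position 1 (1×Br).
Other groups present: 1 hydroxyl, 1 thiol.
Halogen count: 1.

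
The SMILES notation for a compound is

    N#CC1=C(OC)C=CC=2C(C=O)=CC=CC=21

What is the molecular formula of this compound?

C13H9NO2

Walk through each heavy atom and fill implicit hydrogens from standard valence (C 4, N 3, O 2, S 2, halogen 1):
  atom 1: N, bond orders sum to 3 (valence 3) → 0 H
  atom 2: C, bond orders sum to 4 (valence 4) → 0 H
  atom 3: C, bond orders sum to 4 (valence 4) → 0 H
  atom 4: C, bond orders sum to 4 (valence 4) → 0 H
  atom 5: O, bond orders sum to 2 (valence 2) → 0 H
  atom 6: C, bond orders sum to 1 (valence 4) → 3 H
  atom 7: C, bond orders sum to 3 (valence 4) → 1 H
  atom 8: C, bond orders sum to 3 (valence 4) → 1 H
  atom 9: C, bond orders sum to 4 (valence 4) → 0 H
  atom 10: C, bond orders sum to 4 (valence 4) → 0 H
  atom 11: C, bond orders sum to 3 (valence 4) → 1 H
  atom 12: O, bond orders sum to 2 (valence 2) → 0 H
  atom 13: C, bond orders sum to 3 (valence 4) → 1 H
  atom 14: C, bond orders sum to 3 (valence 4) → 1 H
  atom 15: C, bond orders sum to 3 (valence 4) → 1 H
  atom 16: C, bond orders sum to 4 (valence 4) → 0 H
Totals → C:13, H:9, N:1, O:2.
In Hill order: C13H9NO2.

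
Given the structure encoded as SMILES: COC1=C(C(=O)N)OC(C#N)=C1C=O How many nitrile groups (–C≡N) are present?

1

The nitrile motif appears at heavy-atom position 10 in the SMILES.
Other groups present: 1 aldehyde, 1 amide, 1 ether.
Nitrile count: 1.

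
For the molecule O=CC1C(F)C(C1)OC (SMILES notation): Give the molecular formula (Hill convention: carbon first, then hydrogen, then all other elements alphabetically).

Walk through each heavy atom and fill implicit hydrogens from standard valence (C 4, N 3, O 2, S 2, halogen 1):
  atom 1: O, bond orders sum to 2 (valence 2) → 0 H
  atom 2: C, bond orders sum to 3 (valence 4) → 1 H
  atom 3: C, bond orders sum to 3 (valence 4) → 1 H
  atom 4: C, bond orders sum to 3 (valence 4) → 1 H
  atom 5: F (halogen, monovalent) → 0 H
  atom 6: C, bond orders sum to 3 (valence 4) → 1 H
  atom 7: C, bond orders sum to 2 (valence 4) → 2 H
  atom 8: O, bond orders sum to 2 (valence 2) → 0 H
  atom 9: C, bond orders sum to 1 (valence 4) → 3 H
Totals → C:6, H:9, F:1, O:2.

C6H9FO2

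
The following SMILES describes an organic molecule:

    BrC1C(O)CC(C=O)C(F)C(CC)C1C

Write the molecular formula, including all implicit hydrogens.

C11H18BrFO2

Walk through each heavy atom and fill implicit hydrogens from standard valence (C 4, N 3, O 2, S 2, halogen 1):
  atom 1: Br (halogen, monovalent) → 0 H
  atom 2: C, bond orders sum to 3 (valence 4) → 1 H
  atom 3: C, bond orders sum to 3 (valence 4) → 1 H
  atom 4: O, bond orders sum to 1 (valence 2) → 1 H
  atom 5: C, bond orders sum to 2 (valence 4) → 2 H
  atom 6: C, bond orders sum to 3 (valence 4) → 1 H
  atom 7: C, bond orders sum to 3 (valence 4) → 1 H
  atom 8: O, bond orders sum to 2 (valence 2) → 0 H
  atom 9: C, bond orders sum to 3 (valence 4) → 1 H
  atom 10: F (halogen, monovalent) → 0 H
  atom 11: C, bond orders sum to 3 (valence 4) → 1 H
  atom 12: C, bond orders sum to 2 (valence 4) → 2 H
  atom 13: C, bond orders sum to 1 (valence 4) → 3 H
  atom 14: C, bond orders sum to 3 (valence 4) → 1 H
  atom 15: C, bond orders sum to 1 (valence 4) → 3 H
Totals → C:11, H:18, Br:1, F:1, O:2.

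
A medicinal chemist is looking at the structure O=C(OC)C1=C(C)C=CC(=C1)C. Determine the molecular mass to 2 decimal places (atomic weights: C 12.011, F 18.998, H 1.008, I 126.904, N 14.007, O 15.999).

First, the molecular formula is C10H12O2 (counting implicit H from valence).
  C: 10 × 12.011 = 120.110
  H: 12 × 1.008 = 12.096
  O: 2 × 15.999 = 31.998
Sum: 10×12.011 + 12×1.008 + 2×15.999 = 164.204 → 164.20 g/mol.

164.20 g/mol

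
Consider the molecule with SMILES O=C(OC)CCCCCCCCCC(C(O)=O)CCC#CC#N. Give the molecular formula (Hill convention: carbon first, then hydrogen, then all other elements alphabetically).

Walk through each heavy atom and fill implicit hydrogens from standard valence (C 4, N 3, O 2, S 2, halogen 1):
  atom 1: O, bond orders sum to 2 (valence 2) → 0 H
  atom 2: C, bond orders sum to 4 (valence 4) → 0 H
  atom 3: O, bond orders sum to 2 (valence 2) → 0 H
  atom 4: C, bond orders sum to 1 (valence 4) → 3 H
  atom 5: C, bond orders sum to 2 (valence 4) → 2 H
  atom 6: C, bond orders sum to 2 (valence 4) → 2 H
  atom 7: C, bond orders sum to 2 (valence 4) → 2 H
  atom 8: C, bond orders sum to 2 (valence 4) → 2 H
  atom 9: C, bond orders sum to 2 (valence 4) → 2 H
  atom 10: C, bond orders sum to 2 (valence 4) → 2 H
  atom 11: C, bond orders sum to 2 (valence 4) → 2 H
  atom 12: C, bond orders sum to 2 (valence 4) → 2 H
  atom 13: C, bond orders sum to 2 (valence 4) → 2 H
  atom 14: C, bond orders sum to 3 (valence 4) → 1 H
  atom 15: C, bond orders sum to 4 (valence 4) → 0 H
  atom 16: O, bond orders sum to 1 (valence 2) → 1 H
  atom 17: O, bond orders sum to 2 (valence 2) → 0 H
  atom 18: C, bond orders sum to 2 (valence 4) → 2 H
  atom 19: C, bond orders sum to 2 (valence 4) → 2 H
  atom 20: C, bond orders sum to 4 (valence 4) → 0 H
  atom 21: C, bond orders sum to 4 (valence 4) → 0 H
  atom 22: C, bond orders sum to 4 (valence 4) → 0 H
  atom 23: N, bond orders sum to 3 (valence 3) → 0 H
Totals → C:18, H:27, N:1, O:4.
In Hill order: C18H27NO4.

C18H27NO4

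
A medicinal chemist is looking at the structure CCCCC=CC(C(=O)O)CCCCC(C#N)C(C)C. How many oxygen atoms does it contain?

Scan the SMILES for O atoms (remember two-letter symbols like Cl and Br are single atoms).
Oxygen count: 2.

2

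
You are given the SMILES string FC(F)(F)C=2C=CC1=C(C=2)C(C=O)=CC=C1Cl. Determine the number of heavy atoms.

17

Every atom symbol written in the SMILES (organic subset) is one heavy atom; implicit H are not written.
Heavy atoms by element → C:12, Cl:1, F:3, O:1.
Total: 17.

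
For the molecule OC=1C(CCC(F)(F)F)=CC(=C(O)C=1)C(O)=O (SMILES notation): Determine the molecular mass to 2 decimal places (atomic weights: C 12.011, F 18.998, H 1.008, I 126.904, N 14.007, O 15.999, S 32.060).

250.17 g/mol

First, the molecular formula is C10H9F3O4 (counting implicit H from valence).
  C: 10 × 12.011 = 120.110
  F: 3 × 18.998 = 56.994
  H: 9 × 1.008 = 9.072
  O: 4 × 15.999 = 63.996
Sum: 10×12.011 + 3×18.998 + 9×1.008 + 4×15.999 = 250.172 → 250.17 g/mol.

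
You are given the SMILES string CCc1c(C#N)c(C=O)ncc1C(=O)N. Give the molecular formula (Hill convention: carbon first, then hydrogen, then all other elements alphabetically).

C10H9N3O2

Walk through each heavy atom and fill implicit hydrogens from standard valence (C 4, N 3, O 2, S 2, halogen 1); for lowercase aromatic atoms, an aromatic c carries 1 H when it has two neighbours and 0 H with three, and aromatic n carries 0 H:
  atom 1: C, bond orders sum to 1 (valence 4) → 3 H
  atom 2: C, bond orders sum to 2 (valence 4) → 2 H
  atom 3: aromatic c, 3 neighbours → 0 H
  atom 4: aromatic c, 3 neighbours → 0 H
  atom 5: C, bond orders sum to 4 (valence 4) → 0 H
  atom 6: N, bond orders sum to 3 (valence 3) → 0 H
  atom 7: aromatic c, 3 neighbours → 0 H
  atom 8: C, bond orders sum to 3 (valence 4) → 1 H
  atom 9: O, bond orders sum to 2 (valence 2) → 0 H
  atom 10: aromatic n, 2 neighbours → 0 H
  atom 11: aromatic c, 2 neighbours → 1 H
  atom 12: aromatic c, 3 neighbours → 0 H
  atom 13: C, bond orders sum to 4 (valence 4) → 0 H
  atom 14: O, bond orders sum to 2 (valence 2) → 0 H
  atom 15: N, bond orders sum to 1 (valence 3) → 2 H
Totals → C:10, H:9, N:3, O:2.
In Hill order: C10H9N3O2.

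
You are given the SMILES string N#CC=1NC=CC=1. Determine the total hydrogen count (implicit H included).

Walk through each heavy atom and fill implicit hydrogens from standard valence (C 4, N 3, O 2, S 2, halogen 1):
  atom 1: N, bond orders sum to 3 (valence 3) → 0 H
  atom 2: C, bond orders sum to 4 (valence 4) → 0 H
  atom 3: C, bond orders sum to 4 (valence 4) → 0 H
  atom 4: N, bond orders sum to 2 (valence 3) → 1 H
  atom 5: C, bond orders sum to 3 (valence 4) → 1 H
  atom 6: C, bond orders sum to 3 (valence 4) → 1 H
  atom 7: C, bond orders sum to 3 (valence 4) → 1 H
Total hydrogens: 4.

4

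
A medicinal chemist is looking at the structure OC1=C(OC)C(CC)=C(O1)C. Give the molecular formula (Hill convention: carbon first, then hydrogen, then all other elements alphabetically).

Walk through each heavy atom and fill implicit hydrogens from standard valence (C 4, N 3, O 2, S 2, halogen 1):
  atom 1: O, bond orders sum to 1 (valence 2) → 1 H
  atom 2: C, bond orders sum to 4 (valence 4) → 0 H
  atom 3: C, bond orders sum to 4 (valence 4) → 0 H
  atom 4: O, bond orders sum to 2 (valence 2) → 0 H
  atom 5: C, bond orders sum to 1 (valence 4) → 3 H
  atom 6: C, bond orders sum to 4 (valence 4) → 0 H
  atom 7: C, bond orders sum to 2 (valence 4) → 2 H
  atom 8: C, bond orders sum to 1 (valence 4) → 3 H
  atom 9: C, bond orders sum to 4 (valence 4) → 0 H
  atom 10: O, bond orders sum to 2 (valence 2) → 0 H
  atom 11: C, bond orders sum to 1 (valence 4) → 3 H
Totals → C:8, H:12, O:3.

C8H12O3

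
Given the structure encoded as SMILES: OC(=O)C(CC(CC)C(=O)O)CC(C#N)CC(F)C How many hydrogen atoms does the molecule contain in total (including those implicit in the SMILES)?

Walk through each heavy atom and fill implicit hydrogens from standard valence (C 4, N 3, O 2, S 2, halogen 1):
  atom 1: O, bond orders sum to 1 (valence 2) → 1 H
  atom 2: C, bond orders sum to 4 (valence 4) → 0 H
  atom 3: O, bond orders sum to 2 (valence 2) → 0 H
  atom 4: C, bond orders sum to 3 (valence 4) → 1 H
  atom 5: C, bond orders sum to 2 (valence 4) → 2 H
  atom 6: C, bond orders sum to 3 (valence 4) → 1 H
  atom 7: C, bond orders sum to 2 (valence 4) → 2 H
  atom 8: C, bond orders sum to 1 (valence 4) → 3 H
  atom 9: C, bond orders sum to 4 (valence 4) → 0 H
  atom 10: O, bond orders sum to 2 (valence 2) → 0 H
  atom 11: O, bond orders sum to 1 (valence 2) → 1 H
  atom 12: C, bond orders sum to 2 (valence 4) → 2 H
  atom 13: C, bond orders sum to 3 (valence 4) → 1 H
  atom 14: C, bond orders sum to 4 (valence 4) → 0 H
  atom 15: N, bond orders sum to 3 (valence 3) → 0 H
  atom 16: C, bond orders sum to 2 (valence 4) → 2 H
  atom 17: C, bond orders sum to 3 (valence 4) → 1 H
  atom 18: F (halogen, monovalent) → 0 H
  atom 19: C, bond orders sum to 1 (valence 4) → 3 H
Total hydrogens: 20.

20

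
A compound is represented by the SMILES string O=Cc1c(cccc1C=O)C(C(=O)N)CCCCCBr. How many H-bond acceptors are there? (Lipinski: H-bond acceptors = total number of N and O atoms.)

4

N atoms: 1; O atoms: 3.
Lipinski HBA = 1 + 3 = 4.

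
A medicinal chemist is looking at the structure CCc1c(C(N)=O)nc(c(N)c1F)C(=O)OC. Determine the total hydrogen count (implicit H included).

12

Walk through each heavy atom and fill implicit hydrogens from standard valence (C 4, N 3, O 2, S 2, halogen 1); for lowercase aromatic atoms, an aromatic c carries 1 H when it has two neighbours and 0 H with three, and aromatic n carries 0 H:
  atom 1: C, bond orders sum to 1 (valence 4) → 3 H
  atom 2: C, bond orders sum to 2 (valence 4) → 2 H
  atom 3: aromatic c, 3 neighbours → 0 H
  atom 4: aromatic c, 3 neighbours → 0 H
  atom 5: C, bond orders sum to 4 (valence 4) → 0 H
  atom 6: N, bond orders sum to 1 (valence 3) → 2 H
  atom 7: O, bond orders sum to 2 (valence 2) → 0 H
  atom 8: aromatic n, 2 neighbours → 0 H
  atom 9: aromatic c, 3 neighbours → 0 H
  atom 10: aromatic c, 3 neighbours → 0 H
  atom 11: N, bond orders sum to 1 (valence 3) → 2 H
  atom 12: aromatic c, 3 neighbours → 0 H
  atom 13: F (halogen, monovalent) → 0 H
  atom 14: C, bond orders sum to 4 (valence 4) → 0 H
  atom 15: O, bond orders sum to 2 (valence 2) → 0 H
  atom 16: O, bond orders sum to 2 (valence 2) → 0 H
  atom 17: C, bond orders sum to 1 (valence 4) → 3 H
Total hydrogens: 12.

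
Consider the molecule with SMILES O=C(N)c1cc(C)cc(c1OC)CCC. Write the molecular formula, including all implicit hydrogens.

Walk through each heavy atom and fill implicit hydrogens from standard valence (C 4, N 3, O 2, S 2, halogen 1); for lowercase aromatic atoms, an aromatic c carries 1 H when it has two neighbours and 0 H with three, and aromatic n carries 0 H:
  atom 1: O, bond orders sum to 2 (valence 2) → 0 H
  atom 2: C, bond orders sum to 4 (valence 4) → 0 H
  atom 3: N, bond orders sum to 1 (valence 3) → 2 H
  atom 4: aromatic c, 3 neighbours → 0 H
  atom 5: aromatic c, 2 neighbours → 1 H
  atom 6: aromatic c, 3 neighbours → 0 H
  atom 7: C, bond orders sum to 1 (valence 4) → 3 H
  atom 8: aromatic c, 2 neighbours → 1 H
  atom 9: aromatic c, 3 neighbours → 0 H
  atom 10: aromatic c, 3 neighbours → 0 H
  atom 11: O, bond orders sum to 2 (valence 2) → 0 H
  atom 12: C, bond orders sum to 1 (valence 4) → 3 H
  atom 13: C, bond orders sum to 2 (valence 4) → 2 H
  atom 14: C, bond orders sum to 2 (valence 4) → 2 H
  atom 15: C, bond orders sum to 1 (valence 4) → 3 H
Totals → C:12, H:17, N:1, O:2.

C12H17NO2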